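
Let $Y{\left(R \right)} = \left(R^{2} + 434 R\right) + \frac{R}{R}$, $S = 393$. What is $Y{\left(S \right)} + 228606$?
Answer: $553618$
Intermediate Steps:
$Y{\left(R \right)} = 1 + R^{2} + 434 R$ ($Y{\left(R \right)} = \left(R^{2} + 434 R\right) + 1 = 1 + R^{2} + 434 R$)
$Y{\left(S \right)} + 228606 = \left(1 + 393^{2} + 434 \cdot 393\right) + 228606 = \left(1 + 154449 + 170562\right) + 228606 = 325012 + 228606 = 553618$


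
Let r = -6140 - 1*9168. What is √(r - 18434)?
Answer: I*√33742 ≈ 183.69*I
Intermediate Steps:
r = -15308 (r = -6140 - 9168 = -15308)
√(r - 18434) = √(-15308 - 18434) = √(-33742) = I*√33742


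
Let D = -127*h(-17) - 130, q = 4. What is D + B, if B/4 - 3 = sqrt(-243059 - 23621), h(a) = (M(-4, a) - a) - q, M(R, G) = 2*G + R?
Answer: 3057 + 8*I*sqrt(66670) ≈ 3057.0 + 2065.6*I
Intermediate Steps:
M(R, G) = R + 2*G
h(a) = -8 + a (h(a) = ((-4 + 2*a) - a) - 1*4 = (-4 + a) - 4 = -8 + a)
B = 12 + 8*I*sqrt(66670) (B = 12 + 4*sqrt(-243059 - 23621) = 12 + 4*sqrt(-266680) = 12 + 4*(2*I*sqrt(66670)) = 12 + 8*I*sqrt(66670) ≈ 12.0 + 2065.6*I)
D = 3045 (D = -127*(-8 - 17) - 130 = -127*(-25) - 130 = 3175 - 130 = 3045)
D + B = 3045 + (12 + 8*I*sqrt(66670)) = 3057 + 8*I*sqrt(66670)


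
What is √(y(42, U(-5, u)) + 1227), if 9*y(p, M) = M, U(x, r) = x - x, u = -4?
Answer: √1227 ≈ 35.029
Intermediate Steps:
U(x, r) = 0
y(p, M) = M/9
√(y(42, U(-5, u)) + 1227) = √((⅑)*0 + 1227) = √(0 + 1227) = √1227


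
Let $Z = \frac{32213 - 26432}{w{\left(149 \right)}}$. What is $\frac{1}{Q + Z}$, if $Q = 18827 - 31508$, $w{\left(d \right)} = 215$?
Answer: $- \frac{215}{2720634} \approx -7.9026 \cdot 10^{-5}$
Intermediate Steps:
$Z = \frac{5781}{215}$ ($Z = \frac{32213 - 26432}{215} = \left(32213 - 26432\right) \frac{1}{215} = 5781 \cdot \frac{1}{215} = \frac{5781}{215} \approx 26.888$)
$Q = -12681$
$\frac{1}{Q + Z} = \frac{1}{-12681 + \frac{5781}{215}} = \frac{1}{- \frac{2720634}{215}} = - \frac{215}{2720634}$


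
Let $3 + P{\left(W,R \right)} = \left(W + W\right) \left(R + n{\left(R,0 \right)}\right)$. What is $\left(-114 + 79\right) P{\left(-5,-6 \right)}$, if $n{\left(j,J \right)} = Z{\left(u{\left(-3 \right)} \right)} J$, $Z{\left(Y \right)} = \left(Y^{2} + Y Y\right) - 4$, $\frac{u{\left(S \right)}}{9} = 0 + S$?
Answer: $-1995$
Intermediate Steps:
$u{\left(S \right)} = 9 S$ ($u{\left(S \right)} = 9 \left(0 + S\right) = 9 S$)
$Z{\left(Y \right)} = -4 + 2 Y^{2}$ ($Z{\left(Y \right)} = \left(Y^{2} + Y^{2}\right) - 4 = 2 Y^{2} - 4 = -4 + 2 Y^{2}$)
$n{\left(j,J \right)} = 1454 J$ ($n{\left(j,J \right)} = \left(-4 + 2 \left(9 \left(-3\right)\right)^{2}\right) J = \left(-4 + 2 \left(-27\right)^{2}\right) J = \left(-4 + 2 \cdot 729\right) J = \left(-4 + 1458\right) J = 1454 J$)
$P{\left(W,R \right)} = -3 + 2 R W$ ($P{\left(W,R \right)} = -3 + \left(W + W\right) \left(R + 1454 \cdot 0\right) = -3 + 2 W \left(R + 0\right) = -3 + 2 W R = -3 + 2 R W$)
$\left(-114 + 79\right) P{\left(-5,-6 \right)} = \left(-114 + 79\right) \left(-3 + 2 \left(-6\right) \left(-5\right)\right) = - 35 \left(-3 + 60\right) = \left(-35\right) 57 = -1995$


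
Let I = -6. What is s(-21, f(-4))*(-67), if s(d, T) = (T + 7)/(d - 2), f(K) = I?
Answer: 67/23 ≈ 2.9130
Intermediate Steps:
f(K) = -6
s(d, T) = (7 + T)/(-2 + d)
s(-21, f(-4))*(-67) = ((7 - 6)/(-2 - 21))*(-67) = (1/(-23))*(-67) = -1/23*1*(-67) = -1/23*(-67) = 67/23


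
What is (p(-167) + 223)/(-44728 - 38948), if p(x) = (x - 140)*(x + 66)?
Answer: -5205/13946 ≈ -0.37323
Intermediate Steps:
p(x) = (-140 + x)*(66 + x)
(p(-167) + 223)/(-44728 - 38948) = ((-9240 + (-167)² - 74*(-167)) + 223)/(-44728 - 38948) = ((-9240 + 27889 + 12358) + 223)/(-83676) = (31007 + 223)*(-1/83676) = 31230*(-1/83676) = -5205/13946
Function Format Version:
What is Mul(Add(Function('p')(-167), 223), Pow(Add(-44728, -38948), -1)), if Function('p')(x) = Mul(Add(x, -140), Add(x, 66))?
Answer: Rational(-5205, 13946) ≈ -0.37323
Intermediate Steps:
Function('p')(x) = Mul(Add(-140, x), Add(66, x))
Mul(Add(Function('p')(-167), 223), Pow(Add(-44728, -38948), -1)) = Mul(Add(Add(-9240, Pow(-167, 2), Mul(-74, -167)), 223), Pow(Add(-44728, -38948), -1)) = Mul(Add(Add(-9240, 27889, 12358), 223), Pow(-83676, -1)) = Mul(Add(31007, 223), Rational(-1, 83676)) = Mul(31230, Rational(-1, 83676)) = Rational(-5205, 13946)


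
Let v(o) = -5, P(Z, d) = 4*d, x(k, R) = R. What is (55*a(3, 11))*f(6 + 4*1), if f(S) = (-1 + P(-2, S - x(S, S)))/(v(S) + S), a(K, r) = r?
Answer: -121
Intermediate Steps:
f(S) = -1/(-5 + S) (f(S) = (-1 + 4*(S - S))/(-5 + S) = (-1 + 4*0)/(-5 + S) = (-1 + 0)/(-5 + S) = -1/(-5 + S))
(55*a(3, 11))*f(6 + 4*1) = (55*11)*(-1/(-5 + (6 + 4*1))) = 605*(-1/(-5 + (6 + 4))) = 605*(-1/(-5 + 10)) = 605*(-1/5) = -121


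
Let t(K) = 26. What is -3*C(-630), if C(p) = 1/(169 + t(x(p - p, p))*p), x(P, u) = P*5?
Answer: 3/16211 ≈ 0.00018506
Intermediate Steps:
x(P, u) = 5*P
C(p) = 1/(169 + 26*p)
-3*C(-630) = -3/(13*(13 + 2*(-630))) = -3/(13*(13 - 1260)) = -3/(13*(-1247)) = -3*(-1)/(13*1247) = -3*(-1/16211) = 3/16211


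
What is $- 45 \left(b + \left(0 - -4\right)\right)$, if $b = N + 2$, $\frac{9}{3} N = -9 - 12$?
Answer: $45$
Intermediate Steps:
$N = -7$ ($N = \frac{-9 - 12}{3} = \frac{1}{3} \left(-21\right) = -7$)
$b = -5$ ($b = -7 + 2 = -5$)
$- 45 \left(b + \left(0 - -4\right)\right) = - 45 \left(-5 + \left(0 - -4\right)\right) = - 45 \left(-5 + \left(0 + 4\right)\right) = - 45 \left(-5 + 4\right) = \left(-45\right) \left(-1\right) = 45$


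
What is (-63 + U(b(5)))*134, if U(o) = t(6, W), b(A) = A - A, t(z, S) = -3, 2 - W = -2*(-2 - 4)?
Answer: -8844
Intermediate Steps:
W = -10 (W = 2 - (-2)*(-2 - 4) = 2 - (-2)*(-6) = 2 - 1*12 = 2 - 12 = -10)
b(A) = 0
U(o) = -3
(-63 + U(b(5)))*134 = (-63 - 3)*134 = -66*134 = -8844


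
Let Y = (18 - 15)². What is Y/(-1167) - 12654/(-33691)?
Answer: 4821333/13105799 ≈ 0.36788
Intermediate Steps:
Y = 9 (Y = 3² = 9)
Y/(-1167) - 12654/(-33691) = 9/(-1167) - 12654/(-33691) = 9*(-1/1167) - 12654*(-1/33691) = -3/389 + 12654/33691 = 4821333/13105799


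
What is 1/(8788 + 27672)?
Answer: 1/36460 ≈ 2.7427e-5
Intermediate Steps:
1/(8788 + 27672) = 1/36460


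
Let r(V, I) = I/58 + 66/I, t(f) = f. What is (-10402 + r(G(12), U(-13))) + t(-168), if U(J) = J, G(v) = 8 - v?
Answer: -7973777/754 ≈ -10575.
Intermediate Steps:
r(V, I) = 66/I + I/58 (r(V, I) = I*(1/58) + 66/I = I/58 + 66/I = 66/I + I/58)
(-10402 + r(G(12), U(-13))) + t(-168) = (-10402 + (66/(-13) + (1/58)*(-13))) - 168 = (-10402 + (66*(-1/13) - 13/58)) - 168 = (-10402 + (-66/13 - 13/58)) - 168 = (-10402 - 3997/754) - 168 = -7847105/754 - 168 = -7973777/754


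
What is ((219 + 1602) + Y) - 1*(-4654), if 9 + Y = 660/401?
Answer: 2593526/401 ≈ 6467.6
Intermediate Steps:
Y = -2949/401 (Y = -9 + 660/401 = -2949/401 ≈ -7.3541)
((219 + 1602) + Y) - 1*(-4654) = ((219 + 1602) - 2949/401) - 1*(-4654) = (1821 - 2949/401) + 4654 = 727272/401 + 4654 = 2593526/401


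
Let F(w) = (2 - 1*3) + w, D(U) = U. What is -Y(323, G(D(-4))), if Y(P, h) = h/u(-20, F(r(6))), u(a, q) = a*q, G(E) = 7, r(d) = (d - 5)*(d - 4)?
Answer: 7/20 ≈ 0.35000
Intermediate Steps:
r(d) = (-5 + d)*(-4 + d)
F(w) = -1 + w (F(w) = (2 - 3) + w = -1 + w)
Y(P, h) = -h/20 (Y(P, h) = h/((-20*(-1 + (20 + 6² - 9*6)))) = h/((-20*(-1 + (20 + 36 - 54)))) = h/((-20*(-1 + 2))) = h/((-20*1)) = h/(-20) = h*(-1/20) = -h/20)
-Y(323, G(D(-4))) = -(-1)*7/20 = -1*(-7/20) = 7/20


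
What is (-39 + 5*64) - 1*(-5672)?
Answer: 5953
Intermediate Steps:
(-39 + 5*64) - 1*(-5672) = (-39 + 320) + 5672 = 281 + 5672 = 5953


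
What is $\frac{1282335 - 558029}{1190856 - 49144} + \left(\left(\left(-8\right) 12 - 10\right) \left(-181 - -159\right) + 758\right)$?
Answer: $\frac{160391563}{51896} \approx 3090.6$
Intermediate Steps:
$\frac{1282335 - 558029}{1190856 - 49144} + \left(\left(\left(-8\right) 12 - 10\right) \left(-181 - -159\right) + 758\right) = \frac{724306}{1141712} + \left(\left(-96 - 10\right) \left(-181 + 159\right) + 758\right) = 724306 \cdot \frac{1}{1141712} + \left(\left(-106\right) \left(-22\right) + 758\right) = \frac{32923}{51896} + \left(2332 + 758\right) = \frac{32923}{51896} + 3090 = \frac{160391563}{51896}$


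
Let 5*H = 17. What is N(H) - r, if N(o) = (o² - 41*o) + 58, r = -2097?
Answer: 50679/25 ≈ 2027.2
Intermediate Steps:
H = 17/5 (H = (⅕)*17 = 17/5 ≈ 3.4000)
N(o) = 58 + o² - 41*o
N(H) - r = (58 + (17/5)² - 41*17/5) - 1*(-2097) = (58 + 289/25 - 697/5) + 2097 = -1746/25 + 2097 = 50679/25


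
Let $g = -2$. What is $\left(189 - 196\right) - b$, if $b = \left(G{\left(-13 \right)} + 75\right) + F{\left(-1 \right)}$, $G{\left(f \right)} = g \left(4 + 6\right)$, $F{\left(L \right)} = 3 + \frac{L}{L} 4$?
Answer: $-69$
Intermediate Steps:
$F{\left(L \right)} = 7$ ($F{\left(L \right)} = 3 + 1 \cdot 4 = 3 + 4 = 7$)
$G{\left(f \right)} = -20$ ($G{\left(f \right)} = - 2 \left(4 + 6\right) = \left(-2\right) 10 = -20$)
$b = 62$ ($b = \left(-20 + 75\right) + 7 = 55 + 7 = 62$)
$\left(189 - 196\right) - b = \left(189 - 196\right) - 62 = -7 - 62 = -69$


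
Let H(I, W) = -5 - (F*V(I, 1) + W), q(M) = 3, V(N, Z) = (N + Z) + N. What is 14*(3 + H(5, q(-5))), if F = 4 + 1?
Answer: -840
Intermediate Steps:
V(N, Z) = Z + 2*N
F = 5
H(I, W) = -10 - W - 10*I (H(I, W) = -5 - (5*(1 + 2*I) + W) = -5 - ((5 + 10*I) + W) = -5 - (5 + W + 10*I) = -5 + (-5 - W - 10*I) = -10 - W - 10*I)
14*(3 + H(5, q(-5))) = 14*(3 + (-10 - 1*3 - 10*5)) = 14*(3 + (-10 - 3 - 50)) = 14*(3 - 63) = 14*(-60) = -840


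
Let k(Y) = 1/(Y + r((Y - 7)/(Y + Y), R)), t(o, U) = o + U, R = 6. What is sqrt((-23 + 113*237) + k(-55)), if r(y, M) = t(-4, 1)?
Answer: sqrt(90013854)/58 ≈ 163.58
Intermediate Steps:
t(o, U) = U + o
r(y, M) = -3 (r(y, M) = 1 - 4 = -3)
k(Y) = 1/(-3 + Y) (k(Y) = 1/(Y - 3) = 1/(-3 + Y))
sqrt((-23 + 113*237) + k(-55)) = sqrt((-23 + 113*237) + 1/(-3 - 55)) = sqrt((-23 + 26781) + 1/(-58)) = sqrt(26758 - 1/58) = sqrt(1551963/58) = sqrt(90013854)/58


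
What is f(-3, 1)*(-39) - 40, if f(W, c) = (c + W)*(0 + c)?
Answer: 38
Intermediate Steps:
f(W, c) = c*(W + c) (f(W, c) = (W + c)*c = c*(W + c))
f(-3, 1)*(-39) - 40 = (1*(-3 + 1))*(-39) - 40 = (1*(-2))*(-39) - 40 = -2*(-39) - 40 = 78 - 40 = 38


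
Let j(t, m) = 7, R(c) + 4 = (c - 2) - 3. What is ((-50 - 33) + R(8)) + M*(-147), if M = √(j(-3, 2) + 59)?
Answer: -84 - 147*√66 ≈ -1278.2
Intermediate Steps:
R(c) = -9 + c (R(c) = -4 + ((c - 2) - 3) = -4 + ((-2 + c) - 3) = -4 + (-5 + c) = -9 + c)
M = √66 (M = √(7 + 59) = √66 ≈ 8.1240)
((-50 - 33) + R(8)) + M*(-147) = ((-50 - 33) + (-9 + 8)) + √66*(-147) = (-83 - 1) - 147*√66 = -84 - 147*√66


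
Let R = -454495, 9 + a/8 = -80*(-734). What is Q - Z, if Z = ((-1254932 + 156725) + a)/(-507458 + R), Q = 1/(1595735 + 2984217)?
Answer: -2878585889135/4405698566256 ≈ -0.65338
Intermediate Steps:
a = 469688 (a = -72 + 8*(-80*(-734)) = -72 + 8*58720 = -72 + 469760 = 469688)
Q = 1/4579952 ≈ 2.1834e-7
Z = 628519/961953 (Z = ((-1254932 + 156725) + 469688)/(-507458 - 454495) = (-1098207 + 469688)/(-961953) = -628519*(-1/961953) = 628519/961953 ≈ 0.65338)
Q - Z = 1/4579952 - 1*628519/961953 = 1/4579952 - 628519/961953 = -2878585889135/4405698566256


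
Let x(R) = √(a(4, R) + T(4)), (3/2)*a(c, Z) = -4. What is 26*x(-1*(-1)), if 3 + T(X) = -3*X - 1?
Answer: 52*I*√42/3 ≈ 112.33*I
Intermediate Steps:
T(X) = -4 - 3*X (T(X) = -3 + (-3*X - 1) = -3 + (-1 - 3*X) = -4 - 3*X)
a(c, Z) = -8/3 (a(c, Z) = (⅔)*(-4) = -8/3)
x(R) = 2*I*√42/3 (x(R) = √(-8/3 + (-4 - 3*4)) = √(-8/3 + (-4 - 12)) = √(-8/3 - 16) = √(-56/3) = 2*I*√42/3)
26*x(-1*(-1)) = 26*(2*I*√42/3) = 52*I*√42/3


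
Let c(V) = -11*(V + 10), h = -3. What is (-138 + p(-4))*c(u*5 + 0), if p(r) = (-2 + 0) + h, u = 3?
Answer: 39325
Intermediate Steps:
p(r) = -5 (p(r) = (-2 + 0) - 3 = -2 - 3 = -5)
c(V) = -110 - 11*V (c(V) = -11*(10 + V) = -110 - 11*V)
(-138 + p(-4))*c(u*5 + 0) = (-138 - 5)*(-110 - 11*(3*5 + 0)) = -143*(-110 - 11*(15 + 0)) = -143*(-110 - 11*15) = -143*(-110 - 165) = -143*(-275) = 39325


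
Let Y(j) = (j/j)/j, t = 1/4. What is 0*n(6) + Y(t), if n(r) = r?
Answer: 4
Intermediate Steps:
t = ¼ ≈ 0.25000
Y(j) = 1/j
0*n(6) + Y(t) = 0*6 + 1/(¼) = 0 + 4 = 4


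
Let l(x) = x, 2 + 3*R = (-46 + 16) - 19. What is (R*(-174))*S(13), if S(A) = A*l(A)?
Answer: 499902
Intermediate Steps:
R = -17 (R = -2/3 + ((-46 + 16) - 19)/3 = -2/3 + (-30 - 19)/3 = -2/3 + (1/3)*(-49) = -2/3 - 49/3 = -17)
S(A) = A**2 (S(A) = A*A = A**2)
(R*(-174))*S(13) = -17*(-174)*13**2 = 2958*169 = 499902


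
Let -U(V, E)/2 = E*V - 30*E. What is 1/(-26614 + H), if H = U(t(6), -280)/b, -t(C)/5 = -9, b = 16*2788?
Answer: -2788/74199307 ≈ -3.7575e-5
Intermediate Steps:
b = 44608
t(C) = 45 (t(C) = -5*(-9) = 45)
U(V, E) = 60*E - 2*E*V (U(V, E) = -2*(E*V - 30*E) = -2*(-30*E + E*V) = 60*E - 2*E*V)
H = 525/2788 (H = (2*(-280)*(30 - 1*45))/44608 = (2*(-280)*(30 - 45))*(1/44608) = (2*(-280)*(-15))*(1/44608) = 8400*(1/44608) = 525/2788 ≈ 0.18831)
1/(-26614 + H) = 1/(-26614 + 525/2788) = 1/(-74199307/2788) = -2788/74199307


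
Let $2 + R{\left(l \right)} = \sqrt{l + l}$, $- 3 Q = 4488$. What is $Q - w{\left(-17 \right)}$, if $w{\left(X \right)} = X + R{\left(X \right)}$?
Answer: $-1477 - i \sqrt{34} \approx -1477.0 - 5.831 i$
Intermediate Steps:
$Q = -1496$ ($Q = \left(- \frac{1}{3}\right) 4488 = -1496$)
$R{\left(l \right)} = -2 + \sqrt{2} \sqrt{l}$ ($R{\left(l \right)} = -2 + \sqrt{l + l} = -2 + \sqrt{2 l} = -2 + \sqrt{2} \sqrt{l}$)
$w{\left(X \right)} = -2 + X + \sqrt{2} \sqrt{X}$ ($w{\left(X \right)} = X + \left(-2 + \sqrt{2} \sqrt{X}\right) = -2 + X + \sqrt{2} \sqrt{X}$)
$Q - w{\left(-17 \right)} = -1496 - \left(-2 - 17 + \sqrt{2} \sqrt{-17}\right) = -1496 - \left(-2 - 17 + \sqrt{2} i \sqrt{17}\right) = -1496 - \left(-2 - 17 + i \sqrt{34}\right) = -1496 - \left(-19 + i \sqrt{34}\right) = -1496 + \left(19 - i \sqrt{34}\right) = -1477 - i \sqrt{34}$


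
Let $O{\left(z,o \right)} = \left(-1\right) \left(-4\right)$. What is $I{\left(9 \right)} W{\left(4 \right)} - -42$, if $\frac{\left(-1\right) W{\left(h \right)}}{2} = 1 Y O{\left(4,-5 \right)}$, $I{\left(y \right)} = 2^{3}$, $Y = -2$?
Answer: $170$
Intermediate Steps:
$I{\left(y \right)} = 8$
$O{\left(z,o \right)} = 4$
$W{\left(h \right)} = 16$ ($W{\left(h \right)} = - 2 \cdot 1 \left(-2\right) 4 = - 2 \left(\left(-2\right) 4\right) = \left(-2\right) \left(-8\right) = 16$)
$I{\left(9 \right)} W{\left(4 \right)} - -42 = 8 \cdot 16 - -42 = 128 + \left(-13 + 55\right) = 128 + 42 = 170$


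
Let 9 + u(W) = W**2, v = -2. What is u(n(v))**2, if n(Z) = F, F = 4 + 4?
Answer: 3025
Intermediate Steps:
F = 8
n(Z) = 8
u(W) = -9 + W**2
u(n(v))**2 = (-9 + 8**2)**2 = (-9 + 64)**2 = 55**2 = 3025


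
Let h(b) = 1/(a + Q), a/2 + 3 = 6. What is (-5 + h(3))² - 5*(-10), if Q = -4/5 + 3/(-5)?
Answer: 38550/529 ≈ 72.873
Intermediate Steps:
a = 6 (a = -6 + 2*6 = -6 + 12 = 6)
Q = -7/5 (Q = -4*⅕ + 3*(-⅕) = -⅘ - ⅗ = -7/5 ≈ -1.4000)
h(b) = 5/23 (h(b) = 1/(6 - 7/5) = 1/(23/5) = 5/23)
(-5 + h(3))² - 5*(-10) = (-5 + 5/23)² - 5*(-10) = (-110/23)² + 50 = 12100/529 + 50 = 38550/529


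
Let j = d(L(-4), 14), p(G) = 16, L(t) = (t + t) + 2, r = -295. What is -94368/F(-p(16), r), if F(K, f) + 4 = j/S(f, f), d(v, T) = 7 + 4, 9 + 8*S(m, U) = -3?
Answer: 141552/17 ≈ 8326.6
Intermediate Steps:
S(m, U) = -3/2 (S(m, U) = -9/8 + (1/8)*(-3) = -9/8 - 3/8 = -3/2)
L(t) = 2 + 2*t (L(t) = 2*t + 2 = 2 + 2*t)
d(v, T) = 11
j = 11
F(K, f) = -34/3 (F(K, f) = -4 + 11/(-3/2) = -4 + 11*(-2/3) = -4 - 22/3 = -34/3)
-94368/F(-p(16), r) = -94368/(-34/3) = -94368*(-3/34) = 141552/17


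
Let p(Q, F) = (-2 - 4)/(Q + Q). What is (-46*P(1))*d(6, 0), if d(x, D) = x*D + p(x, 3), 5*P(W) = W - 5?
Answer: -92/5 ≈ -18.400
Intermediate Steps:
P(W) = -1 + W/5 (P(W) = (W - 5)/5 = (-5 + W)/5 = -1 + W/5)
p(Q, F) = -3/Q (p(Q, F) = -6*1/(2*Q) = -3/Q)
d(x, D) = -3/x + D*x (d(x, D) = x*D - 3/x = D*x - 3/x = -3/x + D*x)
(-46*P(1))*d(6, 0) = (-46*(-1 + (1/5)*1))*(-3/6 + 0*6) = (-46*(-1 + 1/5))*(-3*1/6 + 0) = (-46*(-4/5))*(-1/2 + 0) = (184/5)*(-1/2) = -92/5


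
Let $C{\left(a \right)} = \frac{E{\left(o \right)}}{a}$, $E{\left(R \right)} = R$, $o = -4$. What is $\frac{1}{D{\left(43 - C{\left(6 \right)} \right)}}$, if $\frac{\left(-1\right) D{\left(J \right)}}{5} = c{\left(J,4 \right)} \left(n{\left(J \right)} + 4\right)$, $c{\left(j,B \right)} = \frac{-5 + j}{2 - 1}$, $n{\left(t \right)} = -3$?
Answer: $- \frac{3}{580} \approx -0.0051724$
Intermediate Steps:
$c{\left(j,B \right)} = -5 + j$ ($c{\left(j,B \right)} = \frac{-5 + j}{1} = \left(-5 + j\right) 1 = -5 + j$)
$C{\left(a \right)} = - \frac{4}{a}$
$D{\left(J \right)} = 25 - 5 J$ ($D{\left(J \right)} = - 5 \left(-5 + J\right) \left(-3 + 4\right) = - 5 \left(-5 + J\right) 1 = - 5 \left(-5 + J\right) = 25 - 5 J$)
$\frac{1}{D{\left(43 - C{\left(6 \right)} \right)}} = \frac{1}{25 - 5 \left(43 - - \frac{4}{6}\right)} = \frac{1}{25 - 5 \left(43 - \left(-4\right) \frac{1}{6}\right)} = \frac{1}{25 - 5 \left(43 - - \frac{2}{3}\right)} = \frac{1}{25 - 5 \left(43 + \frac{2}{3}\right)} = \frac{1}{25 - \frac{655}{3}} = \frac{1}{- \frac{580}{3}} = - \frac{3}{580}$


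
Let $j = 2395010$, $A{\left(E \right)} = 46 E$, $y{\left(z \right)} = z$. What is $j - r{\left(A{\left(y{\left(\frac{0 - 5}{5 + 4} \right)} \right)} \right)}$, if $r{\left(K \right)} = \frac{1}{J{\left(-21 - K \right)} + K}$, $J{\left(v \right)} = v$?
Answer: $\frac{50295211}{21} \approx 2.395 \cdot 10^{6}$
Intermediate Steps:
$r{\left(K \right)} = - \frac{1}{21}$ ($r{\left(K \right)} = \frac{1}{\left(-21 - K\right) + K} = \frac{1}{-21} = - \frac{1}{21}$)
$j - r{\left(A{\left(y{\left(\frac{0 - 5}{5 + 4} \right)} \right)} \right)} = 2395010 - - \frac{1}{21} = 2395010 + \frac{1}{21} = \frac{50295211}{21}$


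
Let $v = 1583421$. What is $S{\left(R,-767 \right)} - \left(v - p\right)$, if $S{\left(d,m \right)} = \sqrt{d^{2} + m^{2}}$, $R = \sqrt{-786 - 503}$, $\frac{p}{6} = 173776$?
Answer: $-540765 + 10 \sqrt{5870} \approx -5.4 \cdot 10^{5}$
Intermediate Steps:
$p = 1042656$ ($p = 6 \cdot 173776 = 1042656$)
$R = i \sqrt{1289}$ ($R = \sqrt{-1289} = i \sqrt{1289} \approx 35.903 i$)
$S{\left(R,-767 \right)} - \left(v - p\right) = \sqrt{\left(i \sqrt{1289}\right)^{2} + \left(-767\right)^{2}} - \left(1583421 - 1042656\right) = \sqrt{-1289 + 588289} - \left(1583421 - 1042656\right) = \sqrt{587000} - 540765 = 10 \sqrt{5870} - 540765 = -540765 + 10 \sqrt{5870}$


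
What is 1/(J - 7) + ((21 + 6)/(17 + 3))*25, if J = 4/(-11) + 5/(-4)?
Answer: 50989/1516 ≈ 33.634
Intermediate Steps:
J = -71/44 (J = 4*(-1/11) + 5*(-¼) = -4/11 - 5/4 = -71/44 ≈ -1.6136)
1/(J - 7) + ((21 + 6)/(17 + 3))*25 = 1/(-71/44 - 7) + ((21 + 6)/(17 + 3))*25 = 1/(-379/44) + (27/20)*25 = -44/379 + (27*(1/20))*25 = -44/379 + (27/20)*25 = -44/379 + 135/4 = 50989/1516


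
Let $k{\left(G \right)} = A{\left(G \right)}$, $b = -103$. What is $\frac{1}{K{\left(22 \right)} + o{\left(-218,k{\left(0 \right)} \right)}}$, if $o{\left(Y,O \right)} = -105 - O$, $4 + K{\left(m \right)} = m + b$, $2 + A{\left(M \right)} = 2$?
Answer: $- \frac{1}{190} \approx -0.0052632$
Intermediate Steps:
$A{\left(M \right)} = 0$ ($A{\left(M \right)} = -2 + 2 = 0$)
$K{\left(m \right)} = -107 + m$ ($K{\left(m \right)} = -4 + \left(m - 103\right) = -4 + \left(-103 + m\right) = -107 + m$)
$k{\left(G \right)} = 0$
$\frac{1}{K{\left(22 \right)} + o{\left(-218,k{\left(0 \right)} \right)}} = \frac{1}{\left(-107 + 22\right) - 105} = \frac{1}{-85 + \left(-105 + 0\right)} = \frac{1}{-85 - 105} = \frac{1}{-190} = - \frac{1}{190}$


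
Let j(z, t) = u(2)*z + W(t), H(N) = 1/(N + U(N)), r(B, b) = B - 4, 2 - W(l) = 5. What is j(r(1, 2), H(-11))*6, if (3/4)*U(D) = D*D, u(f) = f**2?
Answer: -90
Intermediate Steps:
W(l) = -3 (W(l) = 2 - 1*5 = 2 - 5 = -3)
U(D) = 4*D**2/3 (U(D) = 4*(D*D)/3 = 4*D**2/3)
r(B, b) = -4 + B
H(N) = 1/(N + 4*N**2/3)
j(z, t) = -3 + 4*z (j(z, t) = 2**2*z - 3 = 4*z - 3 = -3 + 4*z)
j(r(1, 2), H(-11))*6 = (-3 + 4*(-4 + 1))*6 = (-3 + 4*(-3))*6 = (-3 - 12)*6 = -15*6 = -90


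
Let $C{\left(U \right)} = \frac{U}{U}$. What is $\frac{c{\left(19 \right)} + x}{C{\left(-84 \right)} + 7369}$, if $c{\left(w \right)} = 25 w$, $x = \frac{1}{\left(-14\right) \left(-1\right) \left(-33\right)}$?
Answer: $\frac{219449}{3404940} \approx 0.06445$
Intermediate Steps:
$C{\left(U \right)} = 1$
$x = - \frac{1}{462}$ ($x = \frac{1}{14 \left(-33\right)} = \frac{1}{-462} = - \frac{1}{462} \approx -0.0021645$)
$\frac{c{\left(19 \right)} + x}{C{\left(-84 \right)} + 7369} = \frac{25 \cdot 19 - \frac{1}{462}}{1 + 7369} = \frac{475 - \frac{1}{462}}{7370} = \frac{219449}{462} \cdot \frac{1}{7370} = \frac{219449}{3404940}$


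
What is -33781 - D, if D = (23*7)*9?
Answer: -35230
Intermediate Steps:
D = 1449 (D = 161*9 = 1449)
-33781 - D = -33781 - 1*1449 = -33781 - 1449 = -35230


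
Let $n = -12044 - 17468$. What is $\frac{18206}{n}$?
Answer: $- \frac{9103}{14756} \approx -0.6169$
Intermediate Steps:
$n = -29512$
$\frac{18206}{n} = \frac{18206}{-29512} = 18206 \left(- \frac{1}{29512}\right) = - \frac{9103}{14756}$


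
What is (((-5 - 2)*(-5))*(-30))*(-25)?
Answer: 26250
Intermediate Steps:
(((-5 - 2)*(-5))*(-30))*(-25) = (-7*(-5)*(-30))*(-25) = (35*(-30))*(-25) = -1050*(-25) = 26250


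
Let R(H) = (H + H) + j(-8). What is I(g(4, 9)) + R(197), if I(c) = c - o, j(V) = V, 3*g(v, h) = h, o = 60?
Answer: 329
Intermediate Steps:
g(v, h) = h/3
I(c) = -60 + c (I(c) = c - 1*60 = c - 60 = -60 + c)
R(H) = -8 + 2*H (R(H) = (H + H) - 8 = 2*H - 8 = -8 + 2*H)
I(g(4, 9)) + R(197) = (-60 + (⅓)*9) + (-8 + 2*197) = (-60 + 3) + (-8 + 394) = -57 + 386 = 329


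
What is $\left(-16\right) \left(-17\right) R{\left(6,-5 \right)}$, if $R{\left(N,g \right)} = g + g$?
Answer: $-2720$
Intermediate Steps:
$R{\left(N,g \right)} = 2 g$
$\left(-16\right) \left(-17\right) R{\left(6,-5 \right)} = \left(-16\right) \left(-17\right) 2 \left(-5\right) = 272 \left(-10\right) = -2720$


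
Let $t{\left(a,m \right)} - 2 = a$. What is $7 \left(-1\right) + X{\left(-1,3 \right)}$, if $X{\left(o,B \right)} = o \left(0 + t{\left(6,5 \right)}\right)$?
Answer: $-15$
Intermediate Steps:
$t{\left(a,m \right)} = 2 + a$
$X{\left(o,B \right)} = 8 o$ ($X{\left(o,B \right)} = o \left(0 + \left(2 + 6\right)\right) = o \left(0 + 8\right) = o 8 = 8 o$)
$7 \left(-1\right) + X{\left(-1,3 \right)} = 7 \left(-1\right) + 8 \left(-1\right) = -7 - 8 = -15$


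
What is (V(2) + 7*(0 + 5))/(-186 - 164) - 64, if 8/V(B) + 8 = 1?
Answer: -157037/2450 ≈ -64.097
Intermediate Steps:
V(B) = -8/7 (V(B) = 8/(-8 + 1) = 8/(-7) = 8*(-⅐) = -8/7)
(V(2) + 7*(0 + 5))/(-186 - 164) - 64 = (-8/7 + 7*(0 + 5))/(-186 - 164) - 64 = (-8/7 + 7*5)/(-350) - 64 = (-8/7 + 35)*(-1/350) - 64 = (237/7)*(-1/350) - 64 = -237/2450 - 64 = -157037/2450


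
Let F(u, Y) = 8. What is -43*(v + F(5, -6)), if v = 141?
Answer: -6407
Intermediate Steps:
-43*(v + F(5, -6)) = -43*(141 + 8) = -43*149 = -6407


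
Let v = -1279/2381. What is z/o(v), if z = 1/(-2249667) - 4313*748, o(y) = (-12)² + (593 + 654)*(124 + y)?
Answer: -17280594892388129/825441559316073 ≈ -20.935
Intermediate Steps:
v = -1279/2381 (v = -1279*1/2381 = -1279/2381 ≈ -0.53717)
o(y) = 154772 + 1247*y (o(y) = 144 + 1247*(124 + y) = 144 + (154628 + 1247*y) = 154772 + 1247*y)
z = -7257704700709/2249667 (z = -1/2249667 - 3226124 = -7257704700709/2249667 ≈ -3.2261e+6)
z/o(v) = -7257704700709/(2249667*(154772 + 1247*(-1279/2381))) = -7257704700709/(2249667*(154772 - 1594913/2381)) = -7257704700709/(2249667*366917219/2381) = -7257704700709/2249667*2381/366917219 = -17280594892388129/825441559316073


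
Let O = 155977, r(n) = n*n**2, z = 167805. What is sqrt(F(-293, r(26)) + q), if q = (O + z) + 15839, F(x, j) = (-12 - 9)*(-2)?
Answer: sqrt(339663) ≈ 582.81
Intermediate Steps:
r(n) = n**3
F(x, j) = 42 (F(x, j) = -21*(-2) = 42)
q = 339621 (q = (155977 + 167805) + 15839 = 323782 + 15839 = 339621)
sqrt(F(-293, r(26)) + q) = sqrt(42 + 339621) = sqrt(339663)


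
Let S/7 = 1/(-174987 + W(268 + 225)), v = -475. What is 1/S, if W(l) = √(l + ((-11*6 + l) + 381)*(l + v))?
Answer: -174987/7 + √15037/7 ≈ -24981.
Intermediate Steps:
W(l) = √(l + (-475 + l)*(315 + l)) (W(l) = √(l + ((-11*6 + l) + 381)*(l - 475)) = √(l + ((-66 + l) + 381)*(-475 + l)) = √(l + (315 + l)*(-475 + l)) = √(l + (-475 + l)*(315 + l)))
S = 7/(-174987 + √15037) (S = 7/(-174987 + √(-149625 + (268 + 225)² - 159*(268 + 225))) = 7/(-174987 + √(-149625 + 493² - 159*493)) = 7/(-174987 + √(-149625 + 243049 - 78387)) = 7/(-174987 + √15037) ≈ -4.0031e-5)
1/S = 1/(-174987/4374347876 - √15037/4374347876)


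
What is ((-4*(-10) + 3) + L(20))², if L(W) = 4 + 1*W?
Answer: 4489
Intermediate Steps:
L(W) = 4 + W
((-4*(-10) + 3) + L(20))² = ((-4*(-10) + 3) + (4 + 20))² = ((40 + 3) + 24)² = (43 + 24)² = 67² = 4489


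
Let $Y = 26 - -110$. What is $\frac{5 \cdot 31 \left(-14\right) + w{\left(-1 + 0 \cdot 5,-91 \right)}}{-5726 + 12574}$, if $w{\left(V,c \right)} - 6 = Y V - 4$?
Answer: $- \frac{36}{107} \approx -0.33645$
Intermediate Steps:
$Y = 136$ ($Y = 26 + 110 = 136$)
$w{\left(V,c \right)} = 2 + 136 V$ ($w{\left(V,c \right)} = 6 + \left(136 V - 4\right) = 6 + \left(-4 + 136 V\right) = 2 + 136 V$)
$\frac{5 \cdot 31 \left(-14\right) + w{\left(-1 + 0 \cdot 5,-91 \right)}}{-5726 + 12574} = \frac{5 \cdot 31 \left(-14\right) + \left(2 + 136 \left(-1 + 0 \cdot 5\right)\right)}{-5726 + 12574} = \frac{155 \left(-14\right) + \left(2 + 136 \left(-1 + 0\right)\right)}{6848} = \left(-2170 + \left(2 + 136 \left(-1\right)\right)\right) \frac{1}{6848} = \left(-2170 + \left(2 - 136\right)\right) \frac{1}{6848} = \left(-2170 - 134\right) \frac{1}{6848} = \left(-2304\right) \frac{1}{6848} = - \frac{36}{107}$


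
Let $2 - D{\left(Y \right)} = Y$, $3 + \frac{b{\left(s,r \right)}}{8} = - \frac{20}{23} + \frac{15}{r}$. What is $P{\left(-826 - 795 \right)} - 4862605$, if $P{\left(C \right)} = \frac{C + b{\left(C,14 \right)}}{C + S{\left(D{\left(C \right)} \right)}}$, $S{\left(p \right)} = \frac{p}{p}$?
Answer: $- \frac{84550958101}{17388} \approx -4.8626 \cdot 10^{6}$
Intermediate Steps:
$b{\left(s,r \right)} = - \frac{712}{23} + \frac{120}{r}$ ($b{\left(s,r \right)} = -24 + 8 \left(- \frac{20}{23} + \frac{15}{r}\right) = -24 - \left(\frac{160}{23} - \frac{120}{r}\right) = - \frac{712}{23} + \frac{120}{r}$)
$D{\left(Y \right)} = 2 - Y$
$S{\left(p \right)} = 1$
$P{\left(C \right)} = \frac{- \frac{3604}{161} + C}{1 + C}$ ($P{\left(C \right)} = \frac{C - \left(\frac{712}{23} - \frac{120}{14}\right)}{C + 1} = \frac{C + \left(- \frac{712}{23} + 120 \cdot \frac{1}{14}\right)}{1 + C} = \frac{C + \left(- \frac{712}{23} + \frac{60}{7}\right)}{1 + C} = \frac{C - \frac{3604}{161}}{1 + C} = \frac{- \frac{3604}{161} + C}{1 + C}$)
$P{\left(-826 - 795 \right)} - 4862605 = \frac{- \frac{3604}{161} - 1621}{1 - 1621} - 4862605 = \frac{1}{-1620} \left(- \frac{264585}{161}\right) - 4862605 = \left(- \frac{1}{1620}\right) \left(- \frac{264585}{161}\right) - 4862605 = \frac{17639}{17388} - 4862605 = - \frac{84550958101}{17388}$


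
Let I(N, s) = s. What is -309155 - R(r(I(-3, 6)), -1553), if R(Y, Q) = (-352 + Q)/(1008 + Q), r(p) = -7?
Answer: -33698276/109 ≈ -3.0916e+5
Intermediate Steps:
R(Y, Q) = (-352 + Q)/(1008 + Q)
-309155 - R(r(I(-3, 6)), -1553) = -309155 - (-352 - 1553)/(1008 - 1553) = -309155 - (-1905)/(-545) = -309155 - (-1)*(-1905)/545 = -309155 - 1*381/109 = -309155 - 381/109 = -33698276/109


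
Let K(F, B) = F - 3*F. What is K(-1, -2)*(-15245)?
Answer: -30490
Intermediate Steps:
K(F, B) = -2*F
K(-1, -2)*(-15245) = -2*(-1)*(-15245) = 2*(-15245) = -30490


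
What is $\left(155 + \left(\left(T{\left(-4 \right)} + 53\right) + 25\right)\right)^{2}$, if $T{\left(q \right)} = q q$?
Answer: $62001$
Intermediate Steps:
$T{\left(q \right)} = q^{2}$
$\left(155 + \left(\left(T{\left(-4 \right)} + 53\right) + 25\right)\right)^{2} = \left(155 + \left(\left(\left(-4\right)^{2} + 53\right) + 25\right)\right)^{2} = \left(155 + \left(\left(16 + 53\right) + 25\right)\right)^{2} = \left(155 + \left(69 + 25\right)\right)^{2} = \left(155 + 94\right)^{2} = 249^{2} = 62001$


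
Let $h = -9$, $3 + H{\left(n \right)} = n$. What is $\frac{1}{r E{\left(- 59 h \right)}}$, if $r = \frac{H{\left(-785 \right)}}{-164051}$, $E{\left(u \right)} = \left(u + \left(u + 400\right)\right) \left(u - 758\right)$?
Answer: $- \frac{164051}{261516712} \approx -0.00062731$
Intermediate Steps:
$H{\left(n \right)} = -3 + n$
$E{\left(u \right)} = \left(-758 + u\right) \left(400 + 2 u\right)$ ($E{\left(u \right)} = \left(u + \left(400 + u\right)\right) \left(-758 + u\right) = \left(400 + 2 u\right) \left(-758 + u\right) = \left(-758 + u\right) \left(400 + 2 u\right)$)
$r = \frac{788}{164051}$ ($r = \frac{-3 - 785}{-164051} = \left(-788\right) \left(- \frac{1}{164051}\right) = \frac{788}{164051} \approx 0.0048034$)
$\frac{1}{r E{\left(- 59 h \right)}} = \frac{1}{\frac{788}{164051} \left(-303200 - 1116 \left(\left(-59\right) \left(-9\right)\right) + 2 \left(\left(-59\right) \left(-9\right)\right)^{2}\right)} = \frac{164051}{788 \left(-303200 - 592596 + 2 \cdot 531^{2}\right)} = \frac{164051}{788 \left(-303200 - 592596 + 2 \cdot 281961\right)} = \frac{164051}{788 \left(-303200 - 592596 + 563922\right)} = \frac{164051}{788 \left(-331874\right)} = \frac{164051}{788} \left(- \frac{1}{331874}\right) = - \frac{164051}{261516712}$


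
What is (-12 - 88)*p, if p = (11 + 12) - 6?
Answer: -1700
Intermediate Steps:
p = 17 (p = 23 - 6 = 17)
(-12 - 88)*p = (-12 - 88)*17 = -100*17 = -1700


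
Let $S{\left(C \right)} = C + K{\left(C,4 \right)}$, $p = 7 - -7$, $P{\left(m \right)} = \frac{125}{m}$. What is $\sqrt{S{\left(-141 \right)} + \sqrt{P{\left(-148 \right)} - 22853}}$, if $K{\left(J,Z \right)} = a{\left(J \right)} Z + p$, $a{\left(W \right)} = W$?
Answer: $\frac{\sqrt{-3783916 + 74 i \sqrt{125147653}}}{74} \approx 2.8586 + 26.442 i$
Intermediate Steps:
$p = 14$ ($p = 7 + 7 = 14$)
$K{\left(J,Z \right)} = 14 + J Z$ ($K{\left(J,Z \right)} = J Z + 14 = 14 + J Z$)
$S{\left(C \right)} = 14 + 5 C$ ($S{\left(C \right)} = C + \left(14 + C 4\right) = C + \left(14 + 4 C\right) = 14 + 5 C$)
$\sqrt{S{\left(-141 \right)} + \sqrt{P{\left(-148 \right)} - 22853}} = \sqrt{\left(14 + 5 \left(-141\right)\right) + \sqrt{\frac{125}{-148} - 22853}} = \sqrt{\left(14 - 705\right) + \sqrt{125 \left(- \frac{1}{148}\right) - 22853}} = \sqrt{-691 + \sqrt{- \frac{125}{148} - 22853}} = \sqrt{-691 + \sqrt{- \frac{3382369}{148}}} = \sqrt{-691 + \frac{i \sqrt{125147653}}{74}}$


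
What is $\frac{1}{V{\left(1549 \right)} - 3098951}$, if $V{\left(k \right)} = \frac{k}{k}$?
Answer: $- \frac{1}{3098950} \approx -3.2269 \cdot 10^{-7}$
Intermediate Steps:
$V{\left(k \right)} = 1$
$\frac{1}{V{\left(1549 \right)} - 3098951} = \frac{1}{1 - 3098951} = \frac{1}{-3098950} = - \frac{1}{3098950}$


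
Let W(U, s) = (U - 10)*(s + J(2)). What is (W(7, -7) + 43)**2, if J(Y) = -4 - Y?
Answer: 6724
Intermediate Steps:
W(U, s) = (-10 + U)*(-6 + s) (W(U, s) = (U - 10)*(s + (-4 - 1*2)) = (-10 + U)*(s + (-4 - 2)) = (-10 + U)*(s - 6) = (-10 + U)*(-6 + s))
(W(7, -7) + 43)**2 = ((60 - 10*(-7) - 6*7 + 7*(-7)) + 43)**2 = ((60 + 70 - 42 - 49) + 43)**2 = (39 + 43)**2 = 82**2 = 6724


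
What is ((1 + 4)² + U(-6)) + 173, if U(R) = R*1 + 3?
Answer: 195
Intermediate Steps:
U(R) = 3 + R (U(R) = R + 3 = 3 + R)
((1 + 4)² + U(-6)) + 173 = ((1 + 4)² + (3 - 6)) + 173 = (5² - 3) + 173 = (25 - 3) + 173 = 22 + 173 = 195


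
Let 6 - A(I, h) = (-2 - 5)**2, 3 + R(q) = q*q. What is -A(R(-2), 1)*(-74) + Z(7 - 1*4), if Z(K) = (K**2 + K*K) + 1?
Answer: -3163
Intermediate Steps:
R(q) = -3 + q**2 (R(q) = -3 + q*q = -3 + q**2)
A(I, h) = -43 (A(I, h) = 6 - (-2 - 5)**2 = 6 - 1*(-7)**2 = 6 - 1*49 = 6 - 49 = -43)
Z(K) = 1 + 2*K**2 (Z(K) = (K**2 + K**2) + 1 = 2*K**2 + 1 = 1 + 2*K**2)
-A(R(-2), 1)*(-74) + Z(7 - 1*4) = -1*(-43)*(-74) + (1 + 2*(7 - 1*4)**2) = 43*(-74) + (1 + 2*(7 - 4)**2) = -3182 + (1 + 2*3**2) = -3182 + (1 + 2*9) = -3182 + (1 + 18) = -3182 + 19 = -3163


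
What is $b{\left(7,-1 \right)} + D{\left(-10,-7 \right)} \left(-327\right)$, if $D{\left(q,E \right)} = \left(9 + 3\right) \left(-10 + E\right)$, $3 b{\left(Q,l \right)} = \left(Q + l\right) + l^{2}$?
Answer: $\frac{200131}{3} \approx 66710.0$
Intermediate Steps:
$b{\left(Q,l \right)} = \frac{Q}{3} + \frac{l}{3} + \frac{l^{2}}{3}$ ($b{\left(Q,l \right)} = \frac{\left(Q + l\right) + l^{2}}{3} = \frac{Q + l + l^{2}}{3} = \frac{Q}{3} + \frac{l}{3} + \frac{l^{2}}{3}$)
$D{\left(q,E \right)} = -120 + 12 E$ ($D{\left(q,E \right)} = 12 \left(-10 + E\right) = -120 + 12 E$)
$b{\left(7,-1 \right)} + D{\left(-10,-7 \right)} \left(-327\right) = \left(\frac{1}{3} \cdot 7 + \frac{1}{3} \left(-1\right) + \frac{\left(-1\right)^{2}}{3}\right) + \left(-120 + 12 \left(-7\right)\right) \left(-327\right) = \left(\frac{7}{3} - \frac{1}{3} + \frac{1}{3} \cdot 1\right) + \left(-120 - 84\right) \left(-327\right) = \left(\frac{7}{3} - \frac{1}{3} + \frac{1}{3}\right) - -66708 = \frac{7}{3} + 66708 = \frac{200131}{3}$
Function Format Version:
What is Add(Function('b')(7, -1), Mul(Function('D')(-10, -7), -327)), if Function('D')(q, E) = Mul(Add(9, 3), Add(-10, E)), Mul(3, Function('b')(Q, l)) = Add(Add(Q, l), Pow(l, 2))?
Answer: Rational(200131, 3) ≈ 66710.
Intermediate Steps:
Function('b')(Q, l) = Add(Mul(Rational(1, 3), Q), Mul(Rational(1, 3), l), Mul(Rational(1, 3), Pow(l, 2))) (Function('b')(Q, l) = Mul(Rational(1, 3), Add(Add(Q, l), Pow(l, 2))) = Mul(Rational(1, 3), Add(Q, l, Pow(l, 2))) = Add(Mul(Rational(1, 3), Q), Mul(Rational(1, 3), l), Mul(Rational(1, 3), Pow(l, 2))))
Function('D')(q, E) = Add(-120, Mul(12, E)) (Function('D')(q, E) = Mul(12, Add(-10, E)) = Add(-120, Mul(12, E)))
Add(Function('b')(7, -1), Mul(Function('D')(-10, -7), -327)) = Add(Add(Mul(Rational(1, 3), 7), Mul(Rational(1, 3), -1), Mul(Rational(1, 3), Pow(-1, 2))), Mul(Add(-120, Mul(12, -7)), -327)) = Add(Add(Rational(7, 3), Rational(-1, 3), Mul(Rational(1, 3), 1)), Mul(Add(-120, -84), -327)) = Add(Add(Rational(7, 3), Rational(-1, 3), Rational(1, 3)), Mul(-204, -327)) = Add(Rational(7, 3), 66708) = Rational(200131, 3)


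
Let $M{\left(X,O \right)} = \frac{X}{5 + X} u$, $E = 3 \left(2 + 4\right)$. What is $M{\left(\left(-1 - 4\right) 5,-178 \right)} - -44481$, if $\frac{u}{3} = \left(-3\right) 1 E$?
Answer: $\frac{88557}{2} \approx 44279.0$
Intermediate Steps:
$E = 18$ ($E = 3 \cdot 6 = 18$)
$u = -162$ ($u = 3 \left(-3\right) 1 \cdot 18 = 3 \left(\left(-3\right) 18\right) = 3 \left(-54\right) = -162$)
$M{\left(X,O \right)} = - \frac{162 X}{5 + X}$ ($M{\left(X,O \right)} = \frac{X}{5 + X} \left(-162\right) = - \frac{162 X}{5 + X}$)
$M{\left(\left(-1 - 4\right) 5,-178 \right)} - -44481 = - \frac{162 \left(-1 - 4\right) 5}{5 + \left(-1 - 4\right) 5} - -44481 = - \frac{162 \left(\left(-5\right) 5\right)}{5 - 25} + 44481 = \left(-162\right) \left(-25\right) \frac{1}{5 - 25} + 44481 = \left(-162\right) \left(-25\right) \frac{1}{-20} + 44481 = \left(-162\right) \left(-25\right) \left(- \frac{1}{20}\right) + 44481 = - \frac{405}{2} + 44481 = \frac{88557}{2}$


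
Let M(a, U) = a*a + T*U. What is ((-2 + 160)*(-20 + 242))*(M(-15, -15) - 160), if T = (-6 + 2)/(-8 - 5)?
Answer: 27534660/13 ≈ 2.1181e+6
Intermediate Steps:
T = 4/13 (T = -4/(-13) = -4*(-1/13) = 4/13 ≈ 0.30769)
M(a, U) = a² + 4*U/13 (M(a, U) = a*a + 4*U/13 = a² + 4*U/13)
((-2 + 160)*(-20 + 242))*(M(-15, -15) - 160) = ((-2 + 160)*(-20 + 242))*(((-15)² + (4/13)*(-15)) - 160) = (158*222)*((225 - 60/13) - 160) = 35076*(2865/13 - 160) = 35076*(785/13) = 27534660/13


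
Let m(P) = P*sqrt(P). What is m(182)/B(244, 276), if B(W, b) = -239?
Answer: -182*sqrt(182)/239 ≈ -10.273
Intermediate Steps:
m(P) = P**(3/2)
m(182)/B(244, 276) = 182**(3/2)/(-239) = (182*sqrt(182))*(-1/239) = -182*sqrt(182)/239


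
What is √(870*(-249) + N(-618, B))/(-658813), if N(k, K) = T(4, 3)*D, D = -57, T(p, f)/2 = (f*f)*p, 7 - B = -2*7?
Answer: -3*I*√24526/658813 ≈ -0.00071314*I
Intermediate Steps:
B = 21 (B = 7 - (-2)*7 = 7 - 1*(-14) = 7 + 14 = 21)
T(p, f) = 2*p*f² (T(p, f) = 2*((f*f)*p) = 2*(f²*p) = 2*(p*f²) = 2*p*f²)
N(k, K) = -4104 (N(k, K) = (2*4*3²)*(-57) = (2*4*9)*(-57) = 72*(-57) = -4104)
√(870*(-249) + N(-618, B))/(-658813) = √(870*(-249) - 4104)/(-658813) = √(-216630 - 4104)*(-1/658813) = √(-220734)*(-1/658813) = (3*I*√24526)*(-1/658813) = -3*I*√24526/658813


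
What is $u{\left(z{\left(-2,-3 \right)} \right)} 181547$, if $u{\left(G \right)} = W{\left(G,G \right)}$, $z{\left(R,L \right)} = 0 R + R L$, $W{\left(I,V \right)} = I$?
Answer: $1089282$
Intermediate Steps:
$z{\left(R,L \right)} = L R$ ($z{\left(R,L \right)} = 0 + L R = L R$)
$u{\left(G \right)} = G$
$u{\left(z{\left(-2,-3 \right)} \right)} 181547 = \left(-3\right) \left(-2\right) 181547 = 6 \cdot 181547 = 1089282$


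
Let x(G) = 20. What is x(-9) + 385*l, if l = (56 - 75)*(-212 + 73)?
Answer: 1016805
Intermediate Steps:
l = 2641 (l = -19*(-139) = 2641)
x(-9) + 385*l = 20 + 385*2641 = 20 + 1016785 = 1016805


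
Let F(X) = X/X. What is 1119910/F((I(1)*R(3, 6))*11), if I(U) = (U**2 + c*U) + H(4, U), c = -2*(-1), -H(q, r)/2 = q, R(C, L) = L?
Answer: 1119910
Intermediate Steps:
H(q, r) = -2*q
c = 2
I(U) = -8 + U**2 + 2*U (I(U) = (U**2 + 2*U) - 2*4 = (U**2 + 2*U) - 8 = -8 + U**2 + 2*U)
F(X) = 1
1119910/F((I(1)*R(3, 6))*11) = 1119910/1 = 1119910*1 = 1119910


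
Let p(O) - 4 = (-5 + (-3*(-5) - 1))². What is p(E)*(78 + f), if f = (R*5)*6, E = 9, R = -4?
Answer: -3570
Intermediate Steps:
p(O) = 85 (p(O) = 4 + (-5 + (-3*(-5) - 1))² = 4 + (-5 + (15 - 1))² = 4 + (-5 + 14)² = 4 + 9² = 4 + 81 = 85)
f = -120 (f = -4*5*6 = -20*6 = -120)
p(E)*(78 + f) = 85*(78 - 120) = 85*(-42) = -3570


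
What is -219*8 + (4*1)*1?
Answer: -1748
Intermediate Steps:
-219*8 + (4*1)*1 = -73*24 + 4*1 = -1752 + 4 = -1748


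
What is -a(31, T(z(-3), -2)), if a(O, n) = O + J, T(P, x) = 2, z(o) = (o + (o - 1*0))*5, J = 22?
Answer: -53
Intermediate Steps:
z(o) = 10*o (z(o) = (o + (o + 0))*5 = (o + o)*5 = (2*o)*5 = 10*o)
a(O, n) = 22 + O (a(O, n) = O + 22 = 22 + O)
-a(31, T(z(-3), -2)) = -(22 + 31) = -1*53 = -53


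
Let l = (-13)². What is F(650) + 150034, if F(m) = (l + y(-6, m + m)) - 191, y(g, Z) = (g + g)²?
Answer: 150156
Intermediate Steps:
l = 169
y(g, Z) = 4*g² (y(g, Z) = (2*g)² = 4*g²)
F(m) = 122 (F(m) = (169 + 4*(-6)²) - 191 = (169 + 4*36) - 191 = (169 + 144) - 191 = 313 - 191 = 122)
F(650) + 150034 = 122 + 150034 = 150156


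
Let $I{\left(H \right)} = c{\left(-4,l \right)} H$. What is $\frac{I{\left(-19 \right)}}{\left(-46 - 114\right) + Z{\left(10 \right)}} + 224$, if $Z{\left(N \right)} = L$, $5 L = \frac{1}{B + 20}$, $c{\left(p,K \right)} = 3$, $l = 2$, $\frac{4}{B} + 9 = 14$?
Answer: $\frac{3733064}{16639} \approx 224.36$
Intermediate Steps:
$B = \frac{4}{5}$ ($B = \frac{4}{-9 + 14} = \frac{4}{5} \approx 0.8$)
$L = \frac{1}{104}$ ($L = \frac{1}{5 \left(\frac{4}{5} + 20\right)} = \frac{1}{5 \cdot \frac{104}{5}} = \frac{1}{5} \cdot \frac{5}{104} = \frac{1}{104} \approx 0.0096154$)
$Z{\left(N \right)} = \frac{1}{104}$
$I{\left(H \right)} = 3 H$
$\frac{I{\left(-19 \right)}}{\left(-46 - 114\right) + Z{\left(10 \right)}} + 224 = \frac{3 \left(-19\right)}{\left(-46 - 114\right) + \frac{1}{104}} + 224 = \frac{1}{-160 + \frac{1}{104}} \left(-57\right) + 224 = \frac{1}{- \frac{16639}{104}} \left(-57\right) + 224 = \left(- \frac{104}{16639}\right) \left(-57\right) + 224 = \frac{5928}{16639} + 224 = \frac{3733064}{16639}$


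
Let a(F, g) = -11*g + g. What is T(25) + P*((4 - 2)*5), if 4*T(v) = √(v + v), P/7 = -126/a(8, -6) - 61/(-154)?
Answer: -1312/11 + 5*√2/4 ≈ -117.51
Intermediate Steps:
a(F, g) = -10*g
P = -656/55 (P = 7*(-126/((-10*(-6))) - 61/(-154)) = 7*(-126/60 - 61*(-1/154)) = 7*(-126*1/60 + 61/154) = 7*(-21/10 + 61/154) = 7*(-656/385) = -656/55 ≈ -11.927)
T(v) = √2*√v/4 (T(v) = √(v + v)/4 = √(2*v)/4 = (√2*√v)/4 = √2*√v/4)
T(25) + P*((4 - 2)*5) = √2*√25/4 - 656*(4 - 2)*5/55 = (¼)*√2*5 - 1312*5/55 = 5*√2/4 - 656/55*10 = 5*√2/4 - 1312/11 = -1312/11 + 5*√2/4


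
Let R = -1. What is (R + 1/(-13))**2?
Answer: 196/169 ≈ 1.1598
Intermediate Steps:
(R + 1/(-13))**2 = (-1 + 1/(-13))**2 = (-1 - 1/13)**2 = (-14/13)**2 = 196/169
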